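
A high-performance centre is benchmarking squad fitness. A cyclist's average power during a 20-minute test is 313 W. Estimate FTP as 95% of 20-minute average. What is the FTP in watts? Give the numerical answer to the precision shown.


FTP = 20-min power * 0.95
= 313 * 0.95
= 297.35 W

297.35 W


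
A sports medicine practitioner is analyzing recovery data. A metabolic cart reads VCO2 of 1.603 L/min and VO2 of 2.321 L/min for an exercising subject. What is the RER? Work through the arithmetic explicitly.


RER = VCO2 / VO2 = 1.603 / 2.321 = 0.6907

0.6907


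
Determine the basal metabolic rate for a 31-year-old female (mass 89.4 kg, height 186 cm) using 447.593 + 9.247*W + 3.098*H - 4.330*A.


BMR = 447.593 + 9.247*89.4 + 3.098*186 - 4.330*31
= 1716.27 kcal/day

1716.27 kcal/day


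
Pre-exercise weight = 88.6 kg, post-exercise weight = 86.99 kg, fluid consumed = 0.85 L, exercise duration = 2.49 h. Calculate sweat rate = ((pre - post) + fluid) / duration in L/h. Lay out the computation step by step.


Weight loss = 88.6 - 86.99 = 1.61 kg (approx L)
Total sweat = 1.61 + 0.85 = 2.46 L
Sweat rate = 2.46 / 2.49 = 0.988 L/h

0.988 L/h


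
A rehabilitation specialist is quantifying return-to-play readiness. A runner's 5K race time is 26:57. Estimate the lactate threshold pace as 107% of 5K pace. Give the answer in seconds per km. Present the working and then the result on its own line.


Total race time = 26*60 + 57 = 1617 seconds
5K pace = 1617 / 5 = 323.4 sec/km
LT pace = 323.4 * 1.07 = 346.04 sec/km

346.04 s/km


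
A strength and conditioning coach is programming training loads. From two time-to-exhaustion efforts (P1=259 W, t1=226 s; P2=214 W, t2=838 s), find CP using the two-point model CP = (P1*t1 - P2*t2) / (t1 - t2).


Work in trial 1 = 58534 J
Work in trial 2 = 179332 J
Delta work = -120798 J
Delta time = -612 s
CP = -120798 / -612 = 197.38 W

197.38 W


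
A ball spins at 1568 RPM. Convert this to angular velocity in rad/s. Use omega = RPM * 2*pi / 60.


omega = 1568 * 2 * pi / 60
= 1568 * 6.28318531 / 60
= 9852.035 / 60
= 164.201 rad/s

164.201 rad/s


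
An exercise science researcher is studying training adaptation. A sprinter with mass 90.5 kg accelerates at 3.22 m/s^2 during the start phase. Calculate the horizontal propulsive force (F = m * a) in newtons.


F = m * a
= 90.5 * 3.22
= 291.41 N

291.41 N


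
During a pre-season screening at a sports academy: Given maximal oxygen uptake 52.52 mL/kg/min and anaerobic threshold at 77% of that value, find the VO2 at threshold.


Percentage as decimal = 0.77
VO2 at AT = 52.52 * 0.77 = 40.44 mL/kg/min

40.44 mL/kg/min


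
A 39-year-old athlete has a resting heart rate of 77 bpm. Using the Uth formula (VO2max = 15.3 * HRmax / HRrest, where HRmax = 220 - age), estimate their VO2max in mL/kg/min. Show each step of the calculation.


HRmax = 220 - 39 = 181 bpm
Ratio = HRmax / HRrest = 181 / 77 = 2.3506
VO2max = 15.3 * 2.3506 = 35.96 mL/kg/min

35.96 mL/kg/min


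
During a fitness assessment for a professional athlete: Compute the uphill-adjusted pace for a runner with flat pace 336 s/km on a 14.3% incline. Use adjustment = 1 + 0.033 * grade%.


Adjustment factor = 1 + 0.033 * 14.3 = 1.4719
Grade-adjusted pace = 336 * 1.4719 = 494.56 s/km

494.56 s/km


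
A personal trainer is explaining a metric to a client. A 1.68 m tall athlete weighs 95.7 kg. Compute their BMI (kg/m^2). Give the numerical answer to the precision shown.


height^2 = 2.8224 m^2
BMI = 95.7 / 2.8224 = 33.91 kg/m^2

33.91 kg/m^2


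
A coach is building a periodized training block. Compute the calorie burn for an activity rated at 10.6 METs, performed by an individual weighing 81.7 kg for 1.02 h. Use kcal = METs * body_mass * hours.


Product of METs and mass = 10.6 * 81.7 = 866.02
Total kcal = 866.02 * 1.02 = 883.34 kcal

883.34 kcal


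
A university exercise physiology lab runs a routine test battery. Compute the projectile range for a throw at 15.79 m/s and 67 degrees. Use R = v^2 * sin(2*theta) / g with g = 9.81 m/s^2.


Two times the angle = 134 degrees
sin(134) = 0.71934
R = 249.3241 * 0.71934 / 9.81 = 18.282 m

18.282 m


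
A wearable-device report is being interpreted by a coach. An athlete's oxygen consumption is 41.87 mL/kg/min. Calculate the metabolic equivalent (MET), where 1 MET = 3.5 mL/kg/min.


MET = VO2 / 3.5
= 41.87 / 3.5
= 11.96 METs

11.96 METs


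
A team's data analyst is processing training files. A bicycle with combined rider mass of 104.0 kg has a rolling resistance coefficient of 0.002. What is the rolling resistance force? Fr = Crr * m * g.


Fr = 0.002 * 104.0 * 9.81
= 0.208 * 9.81
= 2.04 N

2.04 N


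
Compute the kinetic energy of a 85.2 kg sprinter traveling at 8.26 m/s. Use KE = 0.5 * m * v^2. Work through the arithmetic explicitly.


Velocity squared = 68.2276
KE = 0.5 * 85.2 * 68.2276 = 2906.5 J

2906.5 J


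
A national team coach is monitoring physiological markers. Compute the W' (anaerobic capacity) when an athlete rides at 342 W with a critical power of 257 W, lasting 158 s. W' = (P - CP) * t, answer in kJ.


Above-CP power = 85 W
Duration = 158 s
W' = 85 * 158 = 13430 J
Convert: 13430 / 1000 = 13.43 kJ

13.43 kJ


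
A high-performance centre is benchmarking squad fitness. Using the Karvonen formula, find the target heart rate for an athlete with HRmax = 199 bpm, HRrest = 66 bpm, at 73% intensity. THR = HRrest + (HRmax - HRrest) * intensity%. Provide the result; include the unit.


HRR = 199 - 66 = 133
THR = 66 + 133 * 0.73
= 66 + 97.09
= 163.09 bpm

163.09 bpm


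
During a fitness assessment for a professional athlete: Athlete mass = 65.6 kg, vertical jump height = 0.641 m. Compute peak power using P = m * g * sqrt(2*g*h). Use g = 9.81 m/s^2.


sqrt(2 * 9.81 * 0.641) = sqrt(12.57642) = 3.546325 m/s
P = 65.6 * 9.81 * 3.546325
= 2282.19 W

2282.19 W


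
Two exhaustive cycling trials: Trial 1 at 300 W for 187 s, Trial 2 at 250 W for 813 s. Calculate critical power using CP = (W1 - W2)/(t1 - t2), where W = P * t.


W1 = 300 * 187 = 56100 J
W2 = 250 * 813 = 203250 J
CP = (56100 - 203250) / (187 - 813)
= -147150 / -626
= 235.06 W

235.06 W


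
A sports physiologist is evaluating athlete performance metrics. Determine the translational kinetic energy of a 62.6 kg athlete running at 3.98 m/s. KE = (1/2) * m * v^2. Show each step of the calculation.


KE = 0.5 * m * v^2
= 0.5 * 62.6 * 3.98^2
= 0.5 * 62.6 * 15.8404
= 495.8 J

495.8 J


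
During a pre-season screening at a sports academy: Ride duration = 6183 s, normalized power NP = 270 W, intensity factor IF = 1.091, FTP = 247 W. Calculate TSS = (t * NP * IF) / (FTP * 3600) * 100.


Numerator = 6183 * 270 * 1.091 = 1821326.31
Denominator = 247 * 3600 = 889200
TSS = 1821326.31 / 889200 * 100
= 204.83

204.83 TSS


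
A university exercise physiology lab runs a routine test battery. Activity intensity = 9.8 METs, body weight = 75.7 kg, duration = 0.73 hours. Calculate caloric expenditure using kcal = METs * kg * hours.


kcal = 9.8 * 75.7 * 0.73
= 741.86 * 0.73
= 541.56 kcal

541.56 kcal


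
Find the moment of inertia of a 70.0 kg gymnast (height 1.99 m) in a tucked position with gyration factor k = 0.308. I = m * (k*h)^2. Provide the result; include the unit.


Radius of gyration = 0.308 * 1.99 = 0.61292 m
I = 70.0 * 0.61292^2
= 70.0 * 0.375671
= 26.297 kg*m^2

26.297 kg*m^2


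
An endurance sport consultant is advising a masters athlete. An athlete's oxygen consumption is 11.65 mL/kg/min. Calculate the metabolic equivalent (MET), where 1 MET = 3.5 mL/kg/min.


MET = VO2 / 3.5
= 11.65 / 3.5
= 3.33 METs

3.33 METs


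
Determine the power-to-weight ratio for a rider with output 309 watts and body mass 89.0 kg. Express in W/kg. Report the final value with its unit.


P/W = 309 / 89.0 = 3.472 W/kg

3.472 W/kg


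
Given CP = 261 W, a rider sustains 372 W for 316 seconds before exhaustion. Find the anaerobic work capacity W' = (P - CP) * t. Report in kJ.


Excess power = 372 - 261 = 111 W
Work above CP = 111 * 316 = 35076 J
W' = 35.076 kJ

35.076 kJ


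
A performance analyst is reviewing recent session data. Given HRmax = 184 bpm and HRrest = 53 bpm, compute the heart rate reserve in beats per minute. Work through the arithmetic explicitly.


Heart rate reserve = maximum HR minus resting HR
HRR = 184 - 53 = 131 bpm

131 bpm


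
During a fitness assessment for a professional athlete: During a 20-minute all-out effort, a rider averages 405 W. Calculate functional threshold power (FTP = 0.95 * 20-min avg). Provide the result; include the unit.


FTP = 0.95 * 405
= 384.75 W

384.75 W


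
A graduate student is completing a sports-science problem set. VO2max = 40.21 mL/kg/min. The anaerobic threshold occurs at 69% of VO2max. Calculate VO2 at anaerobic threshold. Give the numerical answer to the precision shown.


AT fraction = 69 / 100 = 0.69
AT VO2 = 40.21 * 0.69
= 27.74 mL/kg/min

27.74 mL/kg/min


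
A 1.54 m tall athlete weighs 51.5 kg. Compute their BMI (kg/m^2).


height^2 = 2.3716 m^2
BMI = 51.5 / 2.3716 = 21.72 kg/m^2

21.72 kg/m^2


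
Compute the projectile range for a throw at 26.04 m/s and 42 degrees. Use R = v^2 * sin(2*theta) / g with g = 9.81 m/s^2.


Two times the angle = 84 degrees
sin(84) = 0.994522
R = 678.0816 * 0.994522 / 9.81 = 68.743 m

68.743 m


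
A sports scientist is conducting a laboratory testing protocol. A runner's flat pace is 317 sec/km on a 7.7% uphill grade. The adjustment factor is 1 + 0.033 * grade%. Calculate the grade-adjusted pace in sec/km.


Factor = 1 + 0.033 * 7.7 = 1.2541
Adjusted pace = 317 * 1.2541
= 397.55 sec/km

397.55 s/km


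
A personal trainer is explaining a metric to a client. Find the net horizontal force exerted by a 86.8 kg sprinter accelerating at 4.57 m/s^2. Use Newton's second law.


Newton's second law: F = m * a
F = 86.8 * 4.57 = 396.68 N

396.68 N


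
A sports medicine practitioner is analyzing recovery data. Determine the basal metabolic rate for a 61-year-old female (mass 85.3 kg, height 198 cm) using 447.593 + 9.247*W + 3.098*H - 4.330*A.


BMR = 447.593 + 9.247*85.3 + 3.098*198 - 4.330*61
= 1585.64 kcal/day

1585.64 kcal/day


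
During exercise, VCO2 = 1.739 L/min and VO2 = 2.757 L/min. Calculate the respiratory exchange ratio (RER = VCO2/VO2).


RER = VCO2 / VO2
= 1.739 / 2.757
= 0.6308

0.6308


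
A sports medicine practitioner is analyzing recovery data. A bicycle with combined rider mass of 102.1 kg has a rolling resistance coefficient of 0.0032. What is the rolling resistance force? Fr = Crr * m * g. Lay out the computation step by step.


Fr = 0.0032 * 102.1 * 9.81
= 0.32672 * 9.81
= 3.205 N

3.205 N


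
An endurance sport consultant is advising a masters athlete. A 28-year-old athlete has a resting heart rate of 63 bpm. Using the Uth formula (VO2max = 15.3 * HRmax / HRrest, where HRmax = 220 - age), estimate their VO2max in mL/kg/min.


HRmax = 220 - 28 = 192 bpm
Ratio = HRmax / HRrest = 192 / 63 = 3.0476
VO2max = 15.3 * 3.0476 = 46.63 mL/kg/min

46.63 mL/kg/min


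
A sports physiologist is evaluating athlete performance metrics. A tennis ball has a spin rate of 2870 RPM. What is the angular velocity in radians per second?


Convert RPM to rad/s: multiply by 2*pi and divide by 60
omega = 2870 * 2 * pi / 60
= 300.546 rad/s

300.546 rad/s


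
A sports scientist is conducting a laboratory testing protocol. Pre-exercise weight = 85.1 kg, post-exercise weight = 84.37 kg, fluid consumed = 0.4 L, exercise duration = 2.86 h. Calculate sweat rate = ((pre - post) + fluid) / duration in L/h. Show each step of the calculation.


Weight loss = 85.1 - 84.37 = 0.73 kg (approx L)
Total sweat = 0.73 + 0.4 = 1.13 L
Sweat rate = 1.13 / 2.86 = 0.395 L/h

0.395 L/h


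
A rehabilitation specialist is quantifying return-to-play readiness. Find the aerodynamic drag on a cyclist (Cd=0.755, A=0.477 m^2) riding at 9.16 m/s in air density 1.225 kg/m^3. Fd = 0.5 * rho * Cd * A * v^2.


Fd = 0.5 * 1.225 * 0.755 * 0.477 * 9.16^2
= 0.5 * 1.225 * 0.755 * 0.477 * 83.9056
= 18.508 N

18.508 N


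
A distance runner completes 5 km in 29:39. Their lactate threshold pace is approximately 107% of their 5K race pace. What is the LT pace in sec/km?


Convert to seconds: 29 min 39 s = 1779 s
Pace per km = 1779 / 5 = 355.8 s/km
LT pace = 355.8 * 1.07 = 380.71 s/km

380.71 s/km


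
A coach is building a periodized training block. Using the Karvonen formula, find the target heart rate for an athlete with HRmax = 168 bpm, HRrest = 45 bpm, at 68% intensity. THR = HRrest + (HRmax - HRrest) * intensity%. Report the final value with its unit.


HRR = 168 - 45 = 123
THR = 45 + 123 * 0.68
= 45 + 83.64
= 128.64 bpm

128.64 bpm


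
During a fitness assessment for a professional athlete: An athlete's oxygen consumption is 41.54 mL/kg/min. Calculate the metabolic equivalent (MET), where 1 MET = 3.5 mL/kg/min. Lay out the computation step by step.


MET = VO2 / 3.5
= 41.54 / 3.5
= 11.87 METs

11.87 METs


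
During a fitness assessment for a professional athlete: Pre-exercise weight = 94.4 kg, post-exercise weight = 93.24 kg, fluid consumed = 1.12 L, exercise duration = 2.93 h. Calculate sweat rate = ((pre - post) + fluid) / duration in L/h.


Weight loss = 94.4 - 93.24 = 1.16 kg (approx L)
Total sweat = 1.16 + 1.12 = 2.28 L
Sweat rate = 2.28 / 2.93 = 0.778 L/h

0.778 L/h


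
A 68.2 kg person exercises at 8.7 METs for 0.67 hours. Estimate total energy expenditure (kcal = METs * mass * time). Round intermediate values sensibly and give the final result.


Energy = METs * mass(kg) * time(h)
= 8.7 * 68.2 * 0.67
= 397.54 kcal

397.54 kcal


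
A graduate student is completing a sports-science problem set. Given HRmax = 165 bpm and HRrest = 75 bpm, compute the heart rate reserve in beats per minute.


Heart rate reserve = maximum HR minus resting HR
HRR = 165 - 75 = 90 bpm

90 bpm


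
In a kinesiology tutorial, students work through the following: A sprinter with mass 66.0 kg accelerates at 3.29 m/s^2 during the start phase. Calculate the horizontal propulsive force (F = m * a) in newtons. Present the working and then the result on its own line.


F = m * a
= 66.0 * 3.29
= 217.14 N

217.14 N


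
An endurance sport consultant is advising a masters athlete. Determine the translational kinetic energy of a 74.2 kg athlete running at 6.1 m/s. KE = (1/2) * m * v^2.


KE = 0.5 * m * v^2
= 0.5 * 74.2 * 6.1^2
= 0.5 * 74.2 * 37.21
= 1380.49 J

1380.49 J


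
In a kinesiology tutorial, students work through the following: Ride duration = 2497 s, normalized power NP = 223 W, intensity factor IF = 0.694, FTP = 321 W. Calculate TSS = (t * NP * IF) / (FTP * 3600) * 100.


Numerator = 2497 * 223 * 0.694 = 386440.714
Denominator = 321 * 3600 = 1155600
TSS = 386440.714 / 1155600 * 100
= 33.44

33.44 TSS


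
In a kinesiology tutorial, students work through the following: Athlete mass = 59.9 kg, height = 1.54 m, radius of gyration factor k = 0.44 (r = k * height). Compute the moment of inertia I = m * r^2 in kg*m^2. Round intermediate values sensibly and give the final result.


r = k * height = 0.44 * 1.54 = 0.6776 m
r^2 = 0.6776^2 = 0.459142
I = 59.9 * 0.459142 = 27.503 kg*m^2

27.503 kg*m^2


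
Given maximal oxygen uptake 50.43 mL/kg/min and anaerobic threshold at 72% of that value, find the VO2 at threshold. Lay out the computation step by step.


Percentage as decimal = 0.72
VO2 at AT = 50.43 * 0.72 = 36.31 mL/kg/min

36.31 mL/kg/min


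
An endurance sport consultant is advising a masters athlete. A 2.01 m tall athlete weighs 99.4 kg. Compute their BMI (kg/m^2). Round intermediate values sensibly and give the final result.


height^2 = 4.0401 m^2
BMI = 99.4 / 4.0401 = 24.6 kg/m^2

24.6 kg/m^2


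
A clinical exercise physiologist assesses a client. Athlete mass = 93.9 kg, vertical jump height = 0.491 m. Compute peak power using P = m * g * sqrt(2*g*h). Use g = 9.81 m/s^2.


sqrt(2 * 9.81 * 0.491) = sqrt(9.63342) = 3.103775 m/s
P = 93.9 * 9.81 * 3.103775
= 2859.07 W

2859.07 W


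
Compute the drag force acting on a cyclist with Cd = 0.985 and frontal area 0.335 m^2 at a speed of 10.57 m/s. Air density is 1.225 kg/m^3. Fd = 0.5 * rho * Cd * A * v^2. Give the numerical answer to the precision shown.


Step 1: v^2 = 111.7249
Step 2: Fd = 0.5 * 1.225 * 0.985 * 0.335 * 111.7249
= 22.581 N

22.581 N


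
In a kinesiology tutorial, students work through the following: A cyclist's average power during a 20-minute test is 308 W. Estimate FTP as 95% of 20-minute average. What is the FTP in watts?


FTP = 20-min power * 0.95
= 308 * 0.95
= 292.6 W

292.6 W


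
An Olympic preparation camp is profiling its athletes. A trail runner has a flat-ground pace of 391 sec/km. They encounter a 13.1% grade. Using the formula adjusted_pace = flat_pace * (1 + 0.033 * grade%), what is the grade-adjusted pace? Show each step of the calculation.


Grade factor = 1 + 0.033 * 13.1 = 1.4323
Adjusted = 391 * 1.4323 = 560.03 sec/km

560.03 s/km


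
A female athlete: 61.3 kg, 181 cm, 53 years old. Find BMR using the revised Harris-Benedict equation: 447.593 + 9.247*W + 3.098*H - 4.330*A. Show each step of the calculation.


Intercept = 447.593
Weight contribution = 9.247 * 61.3 = 566.8411
Height contribution = 3.098 * 181 = 560.738
Age contribution = 4.33 * 53 = 229.49
BMR = 447.593 + 566.8411 + 560.738 - 229.49
= 1345.68 kcal/day

1345.68 kcal/day


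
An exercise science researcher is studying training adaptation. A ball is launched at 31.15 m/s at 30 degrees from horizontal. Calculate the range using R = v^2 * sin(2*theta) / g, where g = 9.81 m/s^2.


sin(2 * 30) = sin(60) = 0.866025
v^2 = 31.15^2 = 970.3225
R = 970.3225 * 0.866025 / 9.81
= 85.66 m

85.66 m


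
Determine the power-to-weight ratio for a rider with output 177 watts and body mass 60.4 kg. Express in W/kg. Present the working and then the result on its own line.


P/W = 177 / 60.4 = 2.93 W/kg

2.93 W/kg


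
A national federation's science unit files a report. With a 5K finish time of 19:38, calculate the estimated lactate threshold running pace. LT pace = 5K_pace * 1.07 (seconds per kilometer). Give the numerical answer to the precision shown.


Race duration = 1178 s for 5 km
Average pace = 1178 / 5 = 235.6 s/km
LT pace = 235.6 * 1.07
= 252.09 s/km

252.09 s/km


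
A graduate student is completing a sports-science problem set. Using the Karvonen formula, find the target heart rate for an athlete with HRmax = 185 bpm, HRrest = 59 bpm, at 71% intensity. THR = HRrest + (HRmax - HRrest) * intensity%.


HRR = 185 - 59 = 126
THR = 59 + 126 * 0.71
= 59 + 89.46
= 148.46 bpm

148.46 bpm


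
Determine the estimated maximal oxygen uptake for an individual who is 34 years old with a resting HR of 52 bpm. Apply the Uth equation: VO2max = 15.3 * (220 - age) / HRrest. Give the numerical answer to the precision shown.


HRmax = 220 - 34 = 186
VO2max = 15.3 * (186 / 52)
= 15.3 * 3.5769
= 54.73 mL/kg/min

54.73 mL/kg/min


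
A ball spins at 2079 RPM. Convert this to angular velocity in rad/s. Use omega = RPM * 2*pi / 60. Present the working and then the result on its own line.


omega = 2079 * 2 * pi / 60
= 2079 * 6.28318531 / 60
= 13062.742 / 60
= 217.712 rad/s

217.712 rad/s


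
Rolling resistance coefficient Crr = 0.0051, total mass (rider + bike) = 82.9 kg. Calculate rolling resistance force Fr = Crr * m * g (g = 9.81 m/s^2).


Fr = Crr * m * g
= 0.0051 * 82.9 * 9.81
= 4.148 N

4.148 N


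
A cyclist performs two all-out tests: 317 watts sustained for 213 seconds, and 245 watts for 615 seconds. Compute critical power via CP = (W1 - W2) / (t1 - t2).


W1 = P1 * t1 = 317 * 213 = 67521 J
W2 = P2 * t2 = 245 * 615 = 150675 J
CP = (67521 - 150675) / (213 - 615)
= 206.85 W

206.85 W


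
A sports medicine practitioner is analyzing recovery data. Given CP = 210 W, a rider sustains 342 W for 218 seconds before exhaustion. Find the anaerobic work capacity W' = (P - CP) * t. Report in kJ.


Excess power = 342 - 210 = 132 W
Work above CP = 132 * 218 = 28776 J
W' = 28.776 kJ

28.776 kJ


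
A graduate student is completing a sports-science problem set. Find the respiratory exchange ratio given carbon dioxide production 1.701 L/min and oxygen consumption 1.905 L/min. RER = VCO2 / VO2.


VCO2 = 1.701 L/min
VO2 = 1.905 L/min
RER = 1.701 / 1.905 = 0.8929

0.8929


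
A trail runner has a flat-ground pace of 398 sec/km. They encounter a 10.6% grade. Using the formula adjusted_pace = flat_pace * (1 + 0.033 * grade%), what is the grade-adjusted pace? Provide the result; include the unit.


Grade factor = 1 + 0.033 * 10.6 = 1.3498
Adjusted = 398 * 1.3498 = 537.22 sec/km

537.22 s/km


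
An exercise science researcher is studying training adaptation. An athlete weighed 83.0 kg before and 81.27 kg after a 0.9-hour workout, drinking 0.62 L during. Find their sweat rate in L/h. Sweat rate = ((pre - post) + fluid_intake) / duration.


Body mass change = 1.73 kg
Total sweat loss = 1.73 + 0.62 = 2.35 L
Rate = 2.35 / 0.9 = 2.611 L/h

2.611 L/h


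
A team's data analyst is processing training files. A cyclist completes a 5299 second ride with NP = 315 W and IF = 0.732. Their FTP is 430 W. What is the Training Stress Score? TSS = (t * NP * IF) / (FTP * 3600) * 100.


t * NP * IF = 5299 * 315 * 0.732 = 1221843.42
FTP * 3600 = 1548000
TSS = (1221843.42 / 1548000) * 100 = 78.93

78.93 TSS


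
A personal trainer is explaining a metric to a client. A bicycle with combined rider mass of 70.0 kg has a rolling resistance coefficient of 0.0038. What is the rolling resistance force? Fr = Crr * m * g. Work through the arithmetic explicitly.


Fr = 0.0038 * 70.0 * 9.81
= 0.266 * 9.81
= 2.609 N

2.609 N


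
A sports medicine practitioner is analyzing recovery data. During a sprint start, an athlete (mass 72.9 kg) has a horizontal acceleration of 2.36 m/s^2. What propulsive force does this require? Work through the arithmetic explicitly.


Propulsive force = mass * acceleration
= 72.9 kg * 2.36 m/s^2
= 172.04 N

172.04 N


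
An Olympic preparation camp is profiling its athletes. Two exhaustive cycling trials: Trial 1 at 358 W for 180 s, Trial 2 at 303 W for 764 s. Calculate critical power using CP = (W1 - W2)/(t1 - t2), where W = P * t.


W1 = 358 * 180 = 64440 J
W2 = 303 * 764 = 231492 J
CP = (64440 - 231492) / (180 - 764)
= -167052 / -584
= 286.05 W

286.05 W


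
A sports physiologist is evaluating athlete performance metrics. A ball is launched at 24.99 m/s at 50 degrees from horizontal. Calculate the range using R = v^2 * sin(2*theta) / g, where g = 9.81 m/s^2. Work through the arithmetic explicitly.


sin(2 * 50) = sin(100) = 0.984808
v^2 = 24.99^2 = 624.5001
R = 624.5001 * 0.984808 / 9.81
= 62.692 m

62.692 m


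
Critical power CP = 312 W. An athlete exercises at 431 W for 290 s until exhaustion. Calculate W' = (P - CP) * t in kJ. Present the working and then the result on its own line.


P - CP = 431 - 312 = 119 W
W' = 119 * 290 = 34510 J
= 34510 / 1000 = 34.51 kJ

34.51 kJ


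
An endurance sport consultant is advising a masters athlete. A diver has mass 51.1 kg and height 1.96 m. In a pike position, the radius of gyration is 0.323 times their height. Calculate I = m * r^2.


r = 0.323 * 1.96 = 0.63308 m
I = m * r^2 = 51.1 * 0.40079 = 20.48 kg*m^2

20.48 kg*m^2


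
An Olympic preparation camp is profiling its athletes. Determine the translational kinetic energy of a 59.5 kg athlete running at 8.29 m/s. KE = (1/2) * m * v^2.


KE = 0.5 * m * v^2
= 0.5 * 59.5 * 8.29^2
= 0.5 * 59.5 * 68.7241
= 2044.54 J

2044.54 J


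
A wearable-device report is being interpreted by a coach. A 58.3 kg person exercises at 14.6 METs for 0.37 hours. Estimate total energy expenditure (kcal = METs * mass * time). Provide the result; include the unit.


Energy = METs * mass(kg) * time(h)
= 14.6 * 58.3 * 0.37
= 314.94 kcal

314.94 kcal


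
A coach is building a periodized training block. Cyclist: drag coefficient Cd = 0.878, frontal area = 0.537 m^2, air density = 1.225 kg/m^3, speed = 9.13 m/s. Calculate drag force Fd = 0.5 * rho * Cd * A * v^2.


v^2 = 9.13^2 = 83.3569
Fd = 0.5 * 1.225 * 0.878 * 0.537 * 83.3569
= 24.072 N

24.072 N


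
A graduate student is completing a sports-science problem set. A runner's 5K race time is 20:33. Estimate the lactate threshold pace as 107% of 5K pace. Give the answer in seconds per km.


Total race time = 20*60 + 33 = 1233 seconds
5K pace = 1233 / 5 = 246.6 sec/km
LT pace = 246.6 * 1.07 = 263.86 sec/km

263.86 s/km


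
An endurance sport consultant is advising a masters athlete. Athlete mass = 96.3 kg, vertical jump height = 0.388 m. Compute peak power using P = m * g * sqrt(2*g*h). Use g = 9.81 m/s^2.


sqrt(2 * 9.81 * 0.388) = sqrt(7.61256) = 2.759087 m/s
P = 96.3 * 9.81 * 2.759087
= 2606.52 W

2606.52 W


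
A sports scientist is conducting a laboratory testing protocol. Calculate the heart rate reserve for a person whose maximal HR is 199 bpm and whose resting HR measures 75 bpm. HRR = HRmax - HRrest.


HRmax = 199 bpm
HRrest = 75 bpm
HRR = 199 - 75 = 124 bpm

124 bpm


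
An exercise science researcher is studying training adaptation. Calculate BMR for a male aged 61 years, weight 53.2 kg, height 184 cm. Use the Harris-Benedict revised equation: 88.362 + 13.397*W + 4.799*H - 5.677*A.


Substituting values:
W term = 13.397 * 53.2 = 712.7204
H term = 4.799 * 184 = 883.016
A term = 5.677 * 61 = 346.297
BMR = 1337.8 kcal/day

1337.8 kcal/day


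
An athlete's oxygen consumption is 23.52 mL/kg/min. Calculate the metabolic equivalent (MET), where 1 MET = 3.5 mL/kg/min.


MET = VO2 / 3.5
= 23.52 / 3.5
= 6.72 METs

6.72 METs


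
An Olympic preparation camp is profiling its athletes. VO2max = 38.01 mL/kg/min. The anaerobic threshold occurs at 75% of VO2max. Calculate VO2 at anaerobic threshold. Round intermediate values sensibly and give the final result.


AT fraction = 75 / 100 = 0.75
AT VO2 = 38.01 * 0.75
= 28.51 mL/kg/min

28.51 mL/kg/min


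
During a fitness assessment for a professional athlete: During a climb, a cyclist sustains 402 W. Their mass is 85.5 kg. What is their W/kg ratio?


Power-to-weight = 402 W / 85.5 kg
= 4.702 W/kg

4.702 W/kg


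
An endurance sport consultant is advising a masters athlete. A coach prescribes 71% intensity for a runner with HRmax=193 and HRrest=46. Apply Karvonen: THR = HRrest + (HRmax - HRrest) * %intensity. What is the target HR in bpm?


Heart rate reserve = 193 - 46 = 147
Intensity fraction = 71 / 100 = 0.71
THR = 46 + 147 * 0.71 = 150.37 bpm

150.37 bpm


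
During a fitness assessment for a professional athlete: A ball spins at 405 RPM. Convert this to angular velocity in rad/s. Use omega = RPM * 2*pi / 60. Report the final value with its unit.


omega = 405 * 2 * pi / 60
= 405 * 6.28318531 / 60
= 2544.69 / 60
= 42.412 rad/s

42.412 rad/s


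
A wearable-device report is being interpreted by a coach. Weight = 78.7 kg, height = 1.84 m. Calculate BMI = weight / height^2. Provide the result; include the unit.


height^2 = 1.84^2 = 3.3856
BMI = 78.7 / 3.3856 = 23.25 kg/m^2

23.25 kg/m^2


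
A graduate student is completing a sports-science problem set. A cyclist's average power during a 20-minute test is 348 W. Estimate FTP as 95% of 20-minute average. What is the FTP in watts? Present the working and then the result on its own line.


FTP = 20-min power * 0.95
= 348 * 0.95
= 330.6 W

330.6 W


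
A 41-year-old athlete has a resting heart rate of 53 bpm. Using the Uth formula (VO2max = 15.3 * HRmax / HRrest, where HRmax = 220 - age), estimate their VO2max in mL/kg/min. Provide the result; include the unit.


HRmax = 220 - 41 = 179 bpm
Ratio = HRmax / HRrest = 179 / 53 = 3.3774
VO2max = 15.3 * 3.3774 = 51.67 mL/kg/min

51.67 mL/kg/min


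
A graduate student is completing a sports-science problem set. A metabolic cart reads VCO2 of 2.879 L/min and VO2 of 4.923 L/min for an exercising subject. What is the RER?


RER = VCO2 / VO2 = 2.879 / 4.923 = 0.5848

0.5848


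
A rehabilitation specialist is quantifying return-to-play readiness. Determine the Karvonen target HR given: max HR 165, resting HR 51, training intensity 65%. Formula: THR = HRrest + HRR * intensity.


HRR = HRmax - HRrest = 165 - 51 = 114
THR = 51 + 114 * 0.65
= 125.1 bpm

125.1 bpm


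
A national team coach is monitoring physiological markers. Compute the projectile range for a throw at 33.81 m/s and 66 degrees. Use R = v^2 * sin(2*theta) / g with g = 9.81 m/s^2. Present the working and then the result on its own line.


Two times the angle = 132 degrees
sin(132) = 0.743145
R = 1143.1161 * 0.743145 / 9.81 = 86.595 m

86.595 m


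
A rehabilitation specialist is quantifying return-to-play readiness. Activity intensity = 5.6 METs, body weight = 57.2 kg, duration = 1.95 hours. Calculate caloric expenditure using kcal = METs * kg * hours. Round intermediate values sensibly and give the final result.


kcal = 5.6 * 57.2 * 1.95
= 320.32 * 1.95
= 624.62 kcal

624.62 kcal


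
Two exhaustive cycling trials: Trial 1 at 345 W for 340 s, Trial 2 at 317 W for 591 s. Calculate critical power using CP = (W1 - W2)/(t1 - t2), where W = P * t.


W1 = 345 * 340 = 117300 J
W2 = 317 * 591 = 187347 J
CP = (117300 - 187347) / (340 - 591)
= -70047 / -251
= 279.07 W

279.07 W


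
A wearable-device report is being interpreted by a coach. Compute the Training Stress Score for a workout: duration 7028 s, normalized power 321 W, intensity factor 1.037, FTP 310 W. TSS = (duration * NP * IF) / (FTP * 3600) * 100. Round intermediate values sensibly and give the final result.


Product = 7028 * 321 * 1.037 = 2339459.556
Base = 310 * 3600 = 1116000
TSS = 2339459.556 / 1116000 * 100 = 209.63

209.63 TSS


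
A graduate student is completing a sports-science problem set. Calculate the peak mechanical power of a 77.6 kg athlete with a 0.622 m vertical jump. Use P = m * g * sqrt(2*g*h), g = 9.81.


First, sqrt(2gh) = sqrt(2 * 9.81 * 0.622)
= sqrt(12.20364) = 3.493371 m/s
Power = 77.6 * 9.81 * 3.493371 = 2659.35 W

2659.35 W


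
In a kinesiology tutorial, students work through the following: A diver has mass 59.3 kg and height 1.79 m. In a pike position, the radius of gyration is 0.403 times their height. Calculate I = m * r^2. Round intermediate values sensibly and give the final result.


r = 0.403 * 1.79 = 0.72137 m
I = m * r^2 = 59.3 * 0.520375 = 30.858 kg*m^2

30.858 kg*m^2


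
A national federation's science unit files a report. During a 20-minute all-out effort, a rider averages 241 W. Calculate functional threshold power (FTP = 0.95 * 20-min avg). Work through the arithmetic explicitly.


FTP = 0.95 * 241
= 228.95 W

228.95 W


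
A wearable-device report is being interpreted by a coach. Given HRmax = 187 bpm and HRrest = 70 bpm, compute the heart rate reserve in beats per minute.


Heart rate reserve = maximum HR minus resting HR
HRR = 187 - 70 = 117 bpm

117 bpm


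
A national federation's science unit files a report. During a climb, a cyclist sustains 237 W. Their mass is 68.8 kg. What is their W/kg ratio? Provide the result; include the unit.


Power-to-weight = 237 W / 68.8 kg
= 3.445 W/kg

3.445 W/kg


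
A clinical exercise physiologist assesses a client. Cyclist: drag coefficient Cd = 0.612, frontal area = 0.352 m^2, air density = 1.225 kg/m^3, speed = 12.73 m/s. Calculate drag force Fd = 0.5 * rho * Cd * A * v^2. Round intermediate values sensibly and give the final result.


v^2 = 12.73^2 = 162.0529
Fd = 0.5 * 1.225 * 0.612 * 0.352 * 162.0529
= 21.382 N

21.382 N


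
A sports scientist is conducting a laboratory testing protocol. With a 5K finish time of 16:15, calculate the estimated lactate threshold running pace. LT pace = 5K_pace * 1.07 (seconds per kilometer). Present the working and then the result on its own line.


Race duration = 975 s for 5 km
Average pace = 975 / 5 = 195.0 s/km
LT pace = 195.0 * 1.07
= 208.65 s/km

208.65 s/km


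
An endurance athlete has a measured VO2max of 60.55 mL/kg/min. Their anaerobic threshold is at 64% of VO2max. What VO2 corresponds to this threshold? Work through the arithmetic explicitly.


Anaerobic threshold VO2 = VO2max * 64%
= 60.55 * 0.64
= 38.75 mL/kg/min

38.75 mL/kg/min


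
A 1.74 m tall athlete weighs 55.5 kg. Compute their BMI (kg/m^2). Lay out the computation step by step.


height^2 = 3.0276 m^2
BMI = 55.5 / 3.0276 = 18.33 kg/m^2

18.33 kg/m^2


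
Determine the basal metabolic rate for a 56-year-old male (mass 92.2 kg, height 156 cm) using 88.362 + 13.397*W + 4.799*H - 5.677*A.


BMR = 88.362 + 13.397*92.2 + 4.799*156 - 5.677*56
= 1754.3 kcal/day

1754.3 kcal/day


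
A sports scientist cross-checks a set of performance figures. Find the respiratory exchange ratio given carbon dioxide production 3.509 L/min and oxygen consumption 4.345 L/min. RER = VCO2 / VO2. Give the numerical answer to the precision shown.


VCO2 = 3.509 L/min
VO2 = 4.345 L/min
RER = 3.509 / 4.345 = 0.8076

0.8076


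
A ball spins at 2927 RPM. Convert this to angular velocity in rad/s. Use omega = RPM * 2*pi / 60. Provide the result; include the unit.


omega = 2927 * 2 * pi / 60
= 2927 * 6.28318531 / 60
= 18390.883 / 60
= 306.515 rad/s

306.515 rad/s


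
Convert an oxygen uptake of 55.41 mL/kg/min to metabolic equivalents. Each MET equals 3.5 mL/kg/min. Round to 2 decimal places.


One MET = 3.5 mL/kg/min
Number of METs = 55.41 / 3.5
= 15.83 METs

15.83 METs


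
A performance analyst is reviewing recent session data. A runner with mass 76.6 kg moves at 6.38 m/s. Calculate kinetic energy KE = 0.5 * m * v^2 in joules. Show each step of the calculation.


v^2 = 6.38^2 = 40.7044
KE = 0.5 * 76.6 * 40.7044
= 1558.98 J

1558.98 J


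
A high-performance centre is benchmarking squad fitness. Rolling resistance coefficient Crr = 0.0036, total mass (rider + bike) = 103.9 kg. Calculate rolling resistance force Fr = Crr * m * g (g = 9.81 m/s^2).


Fr = Crr * m * g
= 0.0036 * 103.9 * 9.81
= 3.669 N

3.669 N


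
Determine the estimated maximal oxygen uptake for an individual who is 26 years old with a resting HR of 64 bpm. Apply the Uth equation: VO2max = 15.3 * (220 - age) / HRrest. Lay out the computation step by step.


HRmax = 220 - 26 = 194
VO2max = 15.3 * (194 / 64)
= 15.3 * 3.0313
= 46.38 mL/kg/min

46.38 mL/kg/min


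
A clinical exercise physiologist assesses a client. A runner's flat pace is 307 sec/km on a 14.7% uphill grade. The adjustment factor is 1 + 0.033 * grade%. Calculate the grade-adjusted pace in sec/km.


Factor = 1 + 0.033 * 14.7 = 1.4851
Adjusted pace = 307 * 1.4851
= 455.93 sec/km

455.93 s/km


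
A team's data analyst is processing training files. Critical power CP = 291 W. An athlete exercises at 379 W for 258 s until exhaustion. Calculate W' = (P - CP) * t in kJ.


P - CP = 379 - 291 = 88 W
W' = 88 * 258 = 22704 J
= 22704 / 1000 = 22.704 kJ

22.704 kJ


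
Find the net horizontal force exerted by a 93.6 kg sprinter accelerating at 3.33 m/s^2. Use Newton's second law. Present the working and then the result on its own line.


Newton's second law: F = m * a
F = 93.6 * 3.33 = 311.69 N

311.69 N


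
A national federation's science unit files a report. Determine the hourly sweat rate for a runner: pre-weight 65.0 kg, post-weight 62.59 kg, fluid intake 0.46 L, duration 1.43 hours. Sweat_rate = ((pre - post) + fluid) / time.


Mass lost = 65.0 - 62.59 = 2.41 kg
Add fluid consumed: 2.41 + 0.46 = 2.87 L total sweat
Sweat rate = 2.87 / 1.43 = 2.007 L/h

2.007 L/h


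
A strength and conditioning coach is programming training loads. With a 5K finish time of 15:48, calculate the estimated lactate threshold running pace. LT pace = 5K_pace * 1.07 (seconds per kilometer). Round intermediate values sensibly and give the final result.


Race duration = 948 s for 5 km
Average pace = 948 / 5 = 189.6 s/km
LT pace = 189.6 * 1.07
= 202.87 s/km

202.87 s/km


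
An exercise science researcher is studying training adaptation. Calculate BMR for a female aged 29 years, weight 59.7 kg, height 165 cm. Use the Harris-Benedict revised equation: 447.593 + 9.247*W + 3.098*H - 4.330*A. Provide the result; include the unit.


Substituting values:
W term = 9.247 * 59.7 = 552.0459
H term = 3.098 * 165 = 511.17
A term = 4.330 * 29 = 125.57
BMR = 1385.24 kcal/day

1385.24 kcal/day


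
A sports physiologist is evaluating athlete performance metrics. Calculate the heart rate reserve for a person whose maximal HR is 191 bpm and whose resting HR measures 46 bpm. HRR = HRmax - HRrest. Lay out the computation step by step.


HRmax = 191 bpm
HRrest = 46 bpm
HRR = 191 - 46 = 145 bpm

145 bpm


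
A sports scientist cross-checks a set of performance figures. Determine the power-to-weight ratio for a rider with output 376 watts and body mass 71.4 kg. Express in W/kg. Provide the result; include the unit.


P/W = 376 / 71.4 = 5.266 W/kg

5.266 W/kg


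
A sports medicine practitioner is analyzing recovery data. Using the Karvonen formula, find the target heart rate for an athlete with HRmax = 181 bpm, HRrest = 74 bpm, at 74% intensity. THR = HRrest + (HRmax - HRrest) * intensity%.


HRR = 181 - 74 = 107
THR = 74 + 107 * 0.74
= 74 + 79.18
= 153.18 bpm

153.18 bpm


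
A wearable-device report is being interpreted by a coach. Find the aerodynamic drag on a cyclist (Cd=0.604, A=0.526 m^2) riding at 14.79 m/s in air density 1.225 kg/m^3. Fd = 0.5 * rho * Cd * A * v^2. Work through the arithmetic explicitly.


Fd = 0.5 * 1.225 * 0.604 * 0.526 * 14.79^2
= 0.5 * 1.225 * 0.604 * 0.526 * 218.7441
= 42.566 N

42.566 N


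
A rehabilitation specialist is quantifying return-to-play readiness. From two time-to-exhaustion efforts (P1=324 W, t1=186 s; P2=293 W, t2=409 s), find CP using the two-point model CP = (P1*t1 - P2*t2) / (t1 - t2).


Work in trial 1 = 60264 J
Work in trial 2 = 119837 J
Delta work = -59573 J
Delta time = -223 s
CP = -59573 / -223 = 267.14 W

267.14 W


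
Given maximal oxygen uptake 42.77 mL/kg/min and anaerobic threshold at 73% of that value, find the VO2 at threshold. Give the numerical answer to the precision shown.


Percentage as decimal = 0.73
VO2 at AT = 42.77 * 0.73 = 31.22 mL/kg/min

31.22 mL/kg/min


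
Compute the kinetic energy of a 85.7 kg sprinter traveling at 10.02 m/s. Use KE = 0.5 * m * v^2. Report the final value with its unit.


Velocity squared = 100.4004
KE = 0.5 * 85.7 * 100.4004 = 4302.16 J

4302.16 J


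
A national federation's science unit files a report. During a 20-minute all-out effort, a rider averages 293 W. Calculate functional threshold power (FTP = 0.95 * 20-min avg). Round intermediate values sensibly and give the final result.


FTP = 0.95 * 293
= 278.35 W

278.35 W


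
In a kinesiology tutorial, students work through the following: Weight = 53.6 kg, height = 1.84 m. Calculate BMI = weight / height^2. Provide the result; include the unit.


height^2 = 1.84^2 = 3.3856
BMI = 53.6 / 3.3856 = 15.83 kg/m^2

15.83 kg/m^2


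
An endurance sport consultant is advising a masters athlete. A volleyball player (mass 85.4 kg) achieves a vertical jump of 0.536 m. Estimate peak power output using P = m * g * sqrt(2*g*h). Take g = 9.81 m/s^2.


2 * g * h = 2 * 9.81 * 0.536 = 10.51632
sqrt(10.51632) = 3.242888 m/s
P = 85.4 * 9.81 * 3.242888 = 2716.81 W

2716.81 W


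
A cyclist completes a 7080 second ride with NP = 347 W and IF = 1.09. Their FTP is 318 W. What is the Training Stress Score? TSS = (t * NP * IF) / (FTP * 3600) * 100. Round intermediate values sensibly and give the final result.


t * NP * IF = 7080 * 347 * 1.09 = 2677868.4
FTP * 3600 = 1144800
TSS = (2677868.4 / 1144800) * 100 = 233.92

233.92 TSS
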